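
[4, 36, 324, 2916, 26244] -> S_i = 4*9^i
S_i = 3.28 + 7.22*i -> [3.28, 10.5, 17.72, 24.94, 32.16]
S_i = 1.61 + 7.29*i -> [1.61, 8.9, 16.19, 23.48, 30.77]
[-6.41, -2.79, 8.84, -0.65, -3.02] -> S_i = Random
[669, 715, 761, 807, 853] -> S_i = 669 + 46*i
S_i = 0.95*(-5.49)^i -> [0.95, -5.22, 28.63, -157.2, 863.0]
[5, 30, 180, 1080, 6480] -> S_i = 5*6^i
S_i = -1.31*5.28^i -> [-1.31, -6.92, -36.52, -192.83, -1018.14]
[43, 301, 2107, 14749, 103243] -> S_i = 43*7^i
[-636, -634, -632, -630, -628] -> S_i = -636 + 2*i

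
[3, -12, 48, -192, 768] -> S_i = 3*-4^i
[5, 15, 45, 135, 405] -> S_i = 5*3^i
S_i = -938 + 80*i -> [-938, -858, -778, -698, -618]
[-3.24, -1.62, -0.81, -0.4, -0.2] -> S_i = -3.24*0.50^i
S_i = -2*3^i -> [-2, -6, -18, -54, -162]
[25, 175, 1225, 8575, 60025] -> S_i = 25*7^i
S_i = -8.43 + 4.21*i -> [-8.43, -4.22, -0.01, 4.2, 8.41]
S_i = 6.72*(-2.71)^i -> [6.72, -18.21, 49.35, -133.74, 362.45]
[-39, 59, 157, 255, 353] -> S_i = -39 + 98*i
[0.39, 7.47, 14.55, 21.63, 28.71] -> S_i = 0.39 + 7.08*i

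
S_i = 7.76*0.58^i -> [7.76, 4.5, 2.61, 1.51, 0.88]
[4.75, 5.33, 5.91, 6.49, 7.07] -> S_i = 4.75 + 0.58*i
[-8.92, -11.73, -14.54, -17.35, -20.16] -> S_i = -8.92 + -2.81*i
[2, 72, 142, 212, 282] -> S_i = 2 + 70*i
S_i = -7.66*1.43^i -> [-7.66, -10.95, -15.66, -22.4, -32.03]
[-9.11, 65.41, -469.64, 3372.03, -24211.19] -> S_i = -9.11*(-7.18)^i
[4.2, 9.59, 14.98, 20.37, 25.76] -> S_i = 4.20 + 5.39*i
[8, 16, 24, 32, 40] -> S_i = 8 + 8*i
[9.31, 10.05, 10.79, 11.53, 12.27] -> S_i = 9.31 + 0.74*i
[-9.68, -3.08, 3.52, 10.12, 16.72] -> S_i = -9.68 + 6.60*i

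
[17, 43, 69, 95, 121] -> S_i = 17 + 26*i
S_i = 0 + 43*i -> [0, 43, 86, 129, 172]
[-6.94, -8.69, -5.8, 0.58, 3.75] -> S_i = Random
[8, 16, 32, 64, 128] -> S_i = 8*2^i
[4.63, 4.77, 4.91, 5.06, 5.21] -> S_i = 4.63*1.03^i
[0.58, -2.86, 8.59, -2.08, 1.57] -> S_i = Random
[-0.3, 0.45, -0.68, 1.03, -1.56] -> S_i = -0.30*(-1.51)^i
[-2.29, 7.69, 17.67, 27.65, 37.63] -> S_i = -2.29 + 9.98*i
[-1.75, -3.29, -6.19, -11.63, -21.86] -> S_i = -1.75*1.88^i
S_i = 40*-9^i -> [40, -360, 3240, -29160, 262440]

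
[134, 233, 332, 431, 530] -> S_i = 134 + 99*i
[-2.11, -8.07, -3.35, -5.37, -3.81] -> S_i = Random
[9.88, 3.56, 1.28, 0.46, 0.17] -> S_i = 9.88*0.36^i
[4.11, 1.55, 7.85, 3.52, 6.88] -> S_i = Random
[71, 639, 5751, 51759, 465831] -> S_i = 71*9^i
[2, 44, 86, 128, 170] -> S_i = 2 + 42*i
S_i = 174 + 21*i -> [174, 195, 216, 237, 258]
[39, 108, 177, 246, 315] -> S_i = 39 + 69*i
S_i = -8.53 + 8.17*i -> [-8.53, -0.36, 7.81, 15.98, 24.15]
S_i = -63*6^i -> [-63, -378, -2268, -13608, -81648]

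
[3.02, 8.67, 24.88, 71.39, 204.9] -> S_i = 3.02*2.87^i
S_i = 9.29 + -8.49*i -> [9.29, 0.8, -7.69, -16.18, -24.67]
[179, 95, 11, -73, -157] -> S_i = 179 + -84*i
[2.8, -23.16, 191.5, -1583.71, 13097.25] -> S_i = 2.80*(-8.27)^i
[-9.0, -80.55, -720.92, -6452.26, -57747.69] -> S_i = -9.00*8.95^i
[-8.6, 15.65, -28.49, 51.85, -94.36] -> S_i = -8.60*(-1.82)^i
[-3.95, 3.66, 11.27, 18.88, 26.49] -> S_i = -3.95 + 7.61*i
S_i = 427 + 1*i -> [427, 428, 429, 430, 431]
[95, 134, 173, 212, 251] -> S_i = 95 + 39*i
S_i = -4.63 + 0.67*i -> [-4.63, -3.96, -3.29, -2.62, -1.95]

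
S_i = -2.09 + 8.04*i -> [-2.09, 5.95, 13.99, 22.03, 30.07]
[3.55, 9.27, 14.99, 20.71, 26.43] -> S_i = 3.55 + 5.72*i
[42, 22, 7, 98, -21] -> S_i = Random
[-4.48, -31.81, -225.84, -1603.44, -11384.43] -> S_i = -4.48*7.10^i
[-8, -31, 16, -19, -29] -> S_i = Random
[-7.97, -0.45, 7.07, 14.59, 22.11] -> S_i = -7.97 + 7.52*i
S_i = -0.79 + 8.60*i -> [-0.79, 7.81, 16.41, 25.01, 33.61]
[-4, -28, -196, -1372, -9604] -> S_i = -4*7^i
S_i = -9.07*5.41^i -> [-9.07, -49.07, -265.46, -1436.15, -7769.56]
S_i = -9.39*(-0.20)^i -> [-9.39, 1.88, -0.38, 0.08, -0.02]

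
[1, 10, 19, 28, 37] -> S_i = 1 + 9*i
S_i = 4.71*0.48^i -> [4.71, 2.26, 1.09, 0.52, 0.25]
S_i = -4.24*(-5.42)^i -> [-4.24, 22.98, -124.56, 675.09, -3659.0]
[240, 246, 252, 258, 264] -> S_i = 240 + 6*i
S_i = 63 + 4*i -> [63, 67, 71, 75, 79]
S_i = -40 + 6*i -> [-40, -34, -28, -22, -16]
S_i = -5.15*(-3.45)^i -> [-5.15, 17.77, -61.3, 211.48, -729.6]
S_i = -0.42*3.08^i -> [-0.42, -1.29, -3.98, -12.27, -37.8]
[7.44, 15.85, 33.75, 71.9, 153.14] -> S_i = 7.44*2.13^i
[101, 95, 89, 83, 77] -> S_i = 101 + -6*i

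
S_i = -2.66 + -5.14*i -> [-2.66, -7.8, -12.94, -18.08, -23.22]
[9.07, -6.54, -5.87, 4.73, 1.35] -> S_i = Random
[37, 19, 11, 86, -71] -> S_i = Random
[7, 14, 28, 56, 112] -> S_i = 7*2^i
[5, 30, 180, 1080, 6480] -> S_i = 5*6^i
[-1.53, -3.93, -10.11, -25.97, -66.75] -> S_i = -1.53*2.57^i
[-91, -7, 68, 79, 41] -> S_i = Random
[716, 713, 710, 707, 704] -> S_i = 716 + -3*i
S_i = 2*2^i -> [2, 4, 8, 16, 32]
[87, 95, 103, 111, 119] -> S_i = 87 + 8*i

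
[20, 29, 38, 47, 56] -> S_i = 20 + 9*i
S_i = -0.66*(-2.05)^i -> [-0.66, 1.35, -2.77, 5.69, -11.66]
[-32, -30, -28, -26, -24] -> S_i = -32 + 2*i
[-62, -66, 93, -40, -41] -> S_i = Random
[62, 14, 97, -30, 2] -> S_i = Random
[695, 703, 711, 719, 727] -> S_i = 695 + 8*i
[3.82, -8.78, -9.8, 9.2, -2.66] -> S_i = Random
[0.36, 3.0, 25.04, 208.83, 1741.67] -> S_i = 0.36*8.34^i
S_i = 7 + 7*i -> [7, 14, 21, 28, 35]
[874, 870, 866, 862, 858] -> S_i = 874 + -4*i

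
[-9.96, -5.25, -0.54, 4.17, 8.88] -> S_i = -9.96 + 4.71*i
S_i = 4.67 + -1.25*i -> [4.67, 3.42, 2.17, 0.92, -0.33]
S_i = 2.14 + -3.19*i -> [2.14, -1.05, -4.24, -7.43, -10.62]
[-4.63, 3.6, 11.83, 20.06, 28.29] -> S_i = -4.63 + 8.23*i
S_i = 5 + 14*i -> [5, 19, 33, 47, 61]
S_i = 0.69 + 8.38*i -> [0.69, 9.07, 17.45, 25.83, 34.21]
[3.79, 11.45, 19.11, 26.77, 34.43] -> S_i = 3.79 + 7.66*i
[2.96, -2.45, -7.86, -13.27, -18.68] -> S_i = 2.96 + -5.41*i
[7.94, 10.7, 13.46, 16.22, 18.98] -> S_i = 7.94 + 2.76*i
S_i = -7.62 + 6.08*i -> [-7.62, -1.54, 4.54, 10.62, 16.7]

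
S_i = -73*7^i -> [-73, -511, -3577, -25039, -175273]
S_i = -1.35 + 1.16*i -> [-1.35, -0.19, 0.97, 2.13, 3.29]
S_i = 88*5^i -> [88, 440, 2200, 11000, 55000]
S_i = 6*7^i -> [6, 42, 294, 2058, 14406]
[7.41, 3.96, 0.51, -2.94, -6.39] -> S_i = 7.41 + -3.45*i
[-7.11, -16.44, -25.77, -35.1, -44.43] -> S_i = -7.11 + -9.33*i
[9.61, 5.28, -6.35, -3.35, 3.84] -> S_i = Random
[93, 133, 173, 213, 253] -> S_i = 93 + 40*i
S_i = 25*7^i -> [25, 175, 1225, 8575, 60025]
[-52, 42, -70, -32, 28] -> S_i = Random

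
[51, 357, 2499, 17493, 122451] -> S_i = 51*7^i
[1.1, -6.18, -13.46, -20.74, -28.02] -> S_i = 1.10 + -7.28*i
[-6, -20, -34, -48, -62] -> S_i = -6 + -14*i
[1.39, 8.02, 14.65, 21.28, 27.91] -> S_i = 1.39 + 6.63*i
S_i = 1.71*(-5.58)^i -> [1.71, -9.54, 53.24, -297.1, 1657.8]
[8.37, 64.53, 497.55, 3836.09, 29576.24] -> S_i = 8.37*7.71^i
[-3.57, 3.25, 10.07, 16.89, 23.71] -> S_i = -3.57 + 6.82*i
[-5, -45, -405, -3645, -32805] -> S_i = -5*9^i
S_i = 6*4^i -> [6, 24, 96, 384, 1536]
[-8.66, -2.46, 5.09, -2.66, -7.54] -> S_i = Random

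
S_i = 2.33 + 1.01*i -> [2.33, 3.34, 4.35, 5.36, 6.37]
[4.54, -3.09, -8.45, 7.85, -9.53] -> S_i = Random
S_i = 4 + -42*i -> [4, -38, -80, -122, -164]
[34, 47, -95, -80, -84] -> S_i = Random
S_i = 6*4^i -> [6, 24, 96, 384, 1536]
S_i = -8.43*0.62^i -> [-8.43, -5.23, -3.24, -2.01, -1.25]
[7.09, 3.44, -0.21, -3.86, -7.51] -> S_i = 7.09 + -3.65*i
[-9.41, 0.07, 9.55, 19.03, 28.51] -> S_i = -9.41 + 9.48*i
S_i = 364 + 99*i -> [364, 463, 562, 661, 760]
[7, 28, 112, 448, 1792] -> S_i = 7*4^i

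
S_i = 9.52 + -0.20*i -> [9.52, 9.32, 9.12, 8.92, 8.72]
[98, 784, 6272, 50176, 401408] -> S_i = 98*8^i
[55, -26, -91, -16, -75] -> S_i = Random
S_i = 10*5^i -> [10, 50, 250, 1250, 6250]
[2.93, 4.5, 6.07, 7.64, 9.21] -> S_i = 2.93 + 1.57*i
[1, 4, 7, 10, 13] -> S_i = 1 + 3*i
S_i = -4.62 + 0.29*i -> [-4.62, -4.33, -4.04, -3.75, -3.46]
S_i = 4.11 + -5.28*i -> [4.11, -1.17, -6.45, -11.73, -17.01]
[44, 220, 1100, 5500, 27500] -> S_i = 44*5^i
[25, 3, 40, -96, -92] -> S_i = Random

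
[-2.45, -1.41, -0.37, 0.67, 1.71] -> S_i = -2.45 + 1.04*i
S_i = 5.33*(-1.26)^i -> [5.33, -6.72, 8.46, -10.66, 13.43]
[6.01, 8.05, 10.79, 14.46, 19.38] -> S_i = 6.01*1.34^i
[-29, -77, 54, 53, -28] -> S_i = Random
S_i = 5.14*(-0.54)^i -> [5.14, -2.78, 1.5, -0.81, 0.44]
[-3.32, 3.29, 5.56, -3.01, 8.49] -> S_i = Random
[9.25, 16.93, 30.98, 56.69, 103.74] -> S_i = 9.25*1.83^i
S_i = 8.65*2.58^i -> [8.65, 22.32, 57.58, 148.55, 383.26]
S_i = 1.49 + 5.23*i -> [1.49, 6.72, 11.95, 17.18, 22.41]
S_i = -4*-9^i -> [-4, 36, -324, 2916, -26244]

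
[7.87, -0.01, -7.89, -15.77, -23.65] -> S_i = 7.87 + -7.88*i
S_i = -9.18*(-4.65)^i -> [-9.18, 42.69, -198.49, 923.0, -4291.95]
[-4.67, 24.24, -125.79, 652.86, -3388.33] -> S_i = -4.67*(-5.19)^i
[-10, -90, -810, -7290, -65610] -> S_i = -10*9^i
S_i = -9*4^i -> [-9, -36, -144, -576, -2304]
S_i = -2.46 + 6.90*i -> [-2.46, 4.44, 11.34, 18.24, 25.14]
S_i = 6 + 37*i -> [6, 43, 80, 117, 154]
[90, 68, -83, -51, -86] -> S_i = Random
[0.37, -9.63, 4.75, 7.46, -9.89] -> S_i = Random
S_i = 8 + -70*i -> [8, -62, -132, -202, -272]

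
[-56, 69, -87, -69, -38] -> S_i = Random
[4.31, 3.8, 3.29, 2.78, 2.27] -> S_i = 4.31 + -0.51*i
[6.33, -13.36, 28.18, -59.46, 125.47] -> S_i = 6.33*(-2.11)^i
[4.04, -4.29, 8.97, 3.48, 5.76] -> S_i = Random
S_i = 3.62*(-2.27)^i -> [3.62, -8.22, 18.65, -42.34, 96.12]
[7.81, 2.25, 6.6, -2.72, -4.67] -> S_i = Random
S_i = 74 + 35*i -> [74, 109, 144, 179, 214]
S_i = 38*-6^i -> [38, -228, 1368, -8208, 49248]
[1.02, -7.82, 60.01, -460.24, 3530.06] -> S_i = 1.02*(-7.67)^i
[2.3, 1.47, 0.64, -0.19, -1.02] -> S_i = 2.30 + -0.83*i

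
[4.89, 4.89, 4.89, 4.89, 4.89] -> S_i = 4.89*1.00^i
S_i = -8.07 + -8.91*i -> [-8.07, -16.98, -25.89, -34.8, -43.71]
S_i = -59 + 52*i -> [-59, -7, 45, 97, 149]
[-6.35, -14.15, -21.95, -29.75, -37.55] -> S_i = -6.35 + -7.80*i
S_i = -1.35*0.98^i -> [-1.35, -1.32, -1.3, -1.27, -1.25]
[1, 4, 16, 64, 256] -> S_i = 1*4^i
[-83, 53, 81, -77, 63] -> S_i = Random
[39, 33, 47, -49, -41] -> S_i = Random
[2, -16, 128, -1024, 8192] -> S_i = 2*-8^i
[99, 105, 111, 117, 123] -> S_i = 99 + 6*i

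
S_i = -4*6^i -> [-4, -24, -144, -864, -5184]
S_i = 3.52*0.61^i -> [3.52, 2.15, 1.31, 0.8, 0.49]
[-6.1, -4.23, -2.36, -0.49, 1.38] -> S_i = -6.10 + 1.87*i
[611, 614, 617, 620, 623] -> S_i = 611 + 3*i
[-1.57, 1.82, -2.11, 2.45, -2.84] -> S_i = -1.57*(-1.16)^i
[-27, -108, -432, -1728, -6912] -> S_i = -27*4^i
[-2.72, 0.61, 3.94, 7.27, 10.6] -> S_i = -2.72 + 3.33*i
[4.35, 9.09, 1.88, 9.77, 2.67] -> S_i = Random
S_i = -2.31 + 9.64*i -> [-2.31, 7.33, 16.97, 26.61, 36.25]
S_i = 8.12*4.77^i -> [8.12, 38.73, 184.75, 881.27, 4203.68]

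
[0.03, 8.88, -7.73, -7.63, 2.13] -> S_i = Random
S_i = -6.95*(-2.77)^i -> [-6.95, 19.25, -53.33, 147.71, -409.17]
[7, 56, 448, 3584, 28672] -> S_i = 7*8^i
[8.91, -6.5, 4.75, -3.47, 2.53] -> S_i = 8.91*(-0.73)^i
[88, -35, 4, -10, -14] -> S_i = Random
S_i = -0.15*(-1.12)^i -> [-0.15, 0.17, -0.19, 0.21, -0.24]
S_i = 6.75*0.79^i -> [6.75, 5.33, 4.21, 3.33, 2.63]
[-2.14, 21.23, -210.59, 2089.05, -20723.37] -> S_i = -2.14*(-9.92)^i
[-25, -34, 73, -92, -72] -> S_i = Random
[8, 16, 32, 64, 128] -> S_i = 8*2^i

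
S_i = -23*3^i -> [-23, -69, -207, -621, -1863]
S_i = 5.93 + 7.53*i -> [5.93, 13.46, 20.99, 28.52, 36.05]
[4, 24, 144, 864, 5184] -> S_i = 4*6^i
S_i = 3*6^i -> [3, 18, 108, 648, 3888]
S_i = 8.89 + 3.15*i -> [8.89, 12.04, 15.19, 18.34, 21.49]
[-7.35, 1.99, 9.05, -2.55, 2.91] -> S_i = Random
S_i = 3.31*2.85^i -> [3.31, 9.43, 26.89, 76.62, 218.38]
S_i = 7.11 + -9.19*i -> [7.11, -2.08, -11.27, -20.46, -29.65]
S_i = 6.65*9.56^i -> [6.65, 63.57, 607.77, 5810.26, 55546.05]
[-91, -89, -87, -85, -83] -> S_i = -91 + 2*i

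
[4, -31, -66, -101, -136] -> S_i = 4 + -35*i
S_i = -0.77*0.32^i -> [-0.77, -0.25, -0.08, -0.03, -0.01]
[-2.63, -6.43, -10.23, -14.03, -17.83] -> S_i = -2.63 + -3.80*i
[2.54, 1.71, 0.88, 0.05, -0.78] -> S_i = 2.54 + -0.83*i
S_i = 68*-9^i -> [68, -612, 5508, -49572, 446148]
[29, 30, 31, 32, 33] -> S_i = 29 + 1*i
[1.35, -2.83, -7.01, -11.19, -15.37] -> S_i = 1.35 + -4.18*i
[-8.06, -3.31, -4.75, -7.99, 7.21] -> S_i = Random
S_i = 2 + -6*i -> [2, -4, -10, -16, -22]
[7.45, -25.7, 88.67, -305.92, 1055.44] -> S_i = 7.45*(-3.45)^i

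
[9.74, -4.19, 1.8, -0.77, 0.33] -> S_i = 9.74*(-0.43)^i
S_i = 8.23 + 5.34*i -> [8.23, 13.57, 18.91, 24.25, 29.59]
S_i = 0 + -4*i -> [0, -4, -8, -12, -16]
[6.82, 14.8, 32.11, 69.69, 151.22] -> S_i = 6.82*2.17^i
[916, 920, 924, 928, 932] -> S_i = 916 + 4*i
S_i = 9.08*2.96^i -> [9.08, 26.88, 79.56, 235.48, 697.03]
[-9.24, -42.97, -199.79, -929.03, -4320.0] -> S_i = -9.24*4.65^i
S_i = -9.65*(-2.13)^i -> [-9.65, 20.55, -43.78, 93.25, -198.63]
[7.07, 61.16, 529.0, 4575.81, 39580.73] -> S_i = 7.07*8.65^i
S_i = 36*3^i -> [36, 108, 324, 972, 2916]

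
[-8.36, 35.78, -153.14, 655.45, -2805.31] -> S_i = -8.36*(-4.28)^i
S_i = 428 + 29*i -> [428, 457, 486, 515, 544]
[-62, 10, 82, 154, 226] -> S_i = -62 + 72*i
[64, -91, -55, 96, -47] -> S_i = Random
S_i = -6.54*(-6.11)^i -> [-6.54, 39.96, -244.15, 1491.77, -9114.7]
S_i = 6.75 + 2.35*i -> [6.75, 9.1, 11.45, 13.8, 16.15]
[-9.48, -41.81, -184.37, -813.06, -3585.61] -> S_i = -9.48*4.41^i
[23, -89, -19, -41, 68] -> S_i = Random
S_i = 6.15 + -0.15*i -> [6.15, 6.0, 5.85, 5.7, 5.55]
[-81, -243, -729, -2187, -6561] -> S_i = -81*3^i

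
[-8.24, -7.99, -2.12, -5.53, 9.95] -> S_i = Random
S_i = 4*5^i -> [4, 20, 100, 500, 2500]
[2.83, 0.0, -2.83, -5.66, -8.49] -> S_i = 2.83 + -2.83*i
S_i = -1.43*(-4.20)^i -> [-1.43, 6.01, -25.23, 105.95, -444.97]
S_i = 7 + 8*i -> [7, 15, 23, 31, 39]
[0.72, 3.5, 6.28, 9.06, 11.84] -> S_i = 0.72 + 2.78*i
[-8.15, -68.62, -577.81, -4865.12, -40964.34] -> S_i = -8.15*8.42^i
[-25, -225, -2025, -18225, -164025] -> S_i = -25*9^i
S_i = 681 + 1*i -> [681, 682, 683, 684, 685]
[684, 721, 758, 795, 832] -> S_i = 684 + 37*i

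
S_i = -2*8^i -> [-2, -16, -128, -1024, -8192]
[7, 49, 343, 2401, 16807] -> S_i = 7*7^i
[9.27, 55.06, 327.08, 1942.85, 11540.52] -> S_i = 9.27*5.94^i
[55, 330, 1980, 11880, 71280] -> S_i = 55*6^i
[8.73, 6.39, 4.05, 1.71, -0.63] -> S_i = 8.73 + -2.34*i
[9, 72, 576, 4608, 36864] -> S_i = 9*8^i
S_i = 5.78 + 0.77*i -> [5.78, 6.55, 7.32, 8.09, 8.86]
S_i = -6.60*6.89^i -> [-6.6, -45.47, -313.32, -2158.75, -14873.76]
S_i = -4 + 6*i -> [-4, 2, 8, 14, 20]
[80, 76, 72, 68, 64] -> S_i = 80 + -4*i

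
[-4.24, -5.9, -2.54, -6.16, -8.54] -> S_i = Random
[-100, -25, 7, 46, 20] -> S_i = Random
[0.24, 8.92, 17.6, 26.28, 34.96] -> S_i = 0.24 + 8.68*i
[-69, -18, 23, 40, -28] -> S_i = Random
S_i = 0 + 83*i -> [0, 83, 166, 249, 332]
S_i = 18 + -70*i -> [18, -52, -122, -192, -262]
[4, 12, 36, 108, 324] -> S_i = 4*3^i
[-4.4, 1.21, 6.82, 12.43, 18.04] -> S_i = -4.40 + 5.61*i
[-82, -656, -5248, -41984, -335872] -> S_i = -82*8^i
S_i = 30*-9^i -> [30, -270, 2430, -21870, 196830]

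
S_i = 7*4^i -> [7, 28, 112, 448, 1792]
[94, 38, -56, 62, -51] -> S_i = Random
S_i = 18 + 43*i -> [18, 61, 104, 147, 190]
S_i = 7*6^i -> [7, 42, 252, 1512, 9072]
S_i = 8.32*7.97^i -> [8.32, 66.31, 528.49, 4212.1, 33570.41]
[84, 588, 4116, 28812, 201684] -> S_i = 84*7^i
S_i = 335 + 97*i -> [335, 432, 529, 626, 723]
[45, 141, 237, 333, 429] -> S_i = 45 + 96*i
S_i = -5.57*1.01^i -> [-5.57, -5.63, -5.68, -5.74, -5.8]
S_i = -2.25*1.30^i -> [-2.25, -2.92, -3.8, -4.94, -6.43]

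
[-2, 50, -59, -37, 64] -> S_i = Random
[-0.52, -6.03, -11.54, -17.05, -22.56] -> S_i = -0.52 + -5.51*i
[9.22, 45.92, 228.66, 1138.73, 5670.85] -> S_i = 9.22*4.98^i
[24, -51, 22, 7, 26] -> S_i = Random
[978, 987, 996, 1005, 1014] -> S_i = 978 + 9*i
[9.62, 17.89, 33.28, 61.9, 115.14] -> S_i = 9.62*1.86^i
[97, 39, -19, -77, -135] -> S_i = 97 + -58*i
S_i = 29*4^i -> [29, 116, 464, 1856, 7424]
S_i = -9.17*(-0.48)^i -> [-9.17, 4.4, -2.11, 1.01, -0.49]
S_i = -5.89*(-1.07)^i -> [-5.89, 6.3, -6.74, 7.22, -7.72]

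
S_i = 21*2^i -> [21, 42, 84, 168, 336]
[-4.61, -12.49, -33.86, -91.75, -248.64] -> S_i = -4.61*2.71^i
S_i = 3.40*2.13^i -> [3.4, 7.24, 15.43, 32.86, 69.98]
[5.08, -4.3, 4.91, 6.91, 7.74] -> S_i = Random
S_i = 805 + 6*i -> [805, 811, 817, 823, 829]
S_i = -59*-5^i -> [-59, 295, -1475, 7375, -36875]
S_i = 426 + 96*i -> [426, 522, 618, 714, 810]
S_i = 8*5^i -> [8, 40, 200, 1000, 5000]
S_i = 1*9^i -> [1, 9, 81, 729, 6561]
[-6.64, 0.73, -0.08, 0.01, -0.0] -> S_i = -6.64*(-0.11)^i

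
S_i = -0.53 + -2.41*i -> [-0.53, -2.94, -5.35, -7.76, -10.17]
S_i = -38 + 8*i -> [-38, -30, -22, -14, -6]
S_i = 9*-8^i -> [9, -72, 576, -4608, 36864]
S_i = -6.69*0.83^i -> [-6.69, -5.55, -4.61, -3.83, -3.17]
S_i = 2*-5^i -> [2, -10, 50, -250, 1250]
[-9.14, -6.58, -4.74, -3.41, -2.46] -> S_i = -9.14*0.72^i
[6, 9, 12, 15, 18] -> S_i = 6 + 3*i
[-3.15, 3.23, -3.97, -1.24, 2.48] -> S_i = Random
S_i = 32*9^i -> [32, 288, 2592, 23328, 209952]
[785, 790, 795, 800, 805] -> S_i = 785 + 5*i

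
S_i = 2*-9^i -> [2, -18, 162, -1458, 13122]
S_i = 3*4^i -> [3, 12, 48, 192, 768]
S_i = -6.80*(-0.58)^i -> [-6.8, 3.94, -2.29, 1.33, -0.77]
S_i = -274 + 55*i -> [-274, -219, -164, -109, -54]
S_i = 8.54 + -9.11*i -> [8.54, -0.57, -9.68, -18.79, -27.9]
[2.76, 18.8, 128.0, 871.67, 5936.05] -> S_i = 2.76*6.81^i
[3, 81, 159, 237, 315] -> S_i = 3 + 78*i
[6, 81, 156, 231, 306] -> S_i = 6 + 75*i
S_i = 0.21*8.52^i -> [0.21, 1.79, 15.24, 129.88, 1106.57]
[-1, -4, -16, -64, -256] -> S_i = -1*4^i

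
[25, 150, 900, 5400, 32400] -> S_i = 25*6^i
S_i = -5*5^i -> [-5, -25, -125, -625, -3125]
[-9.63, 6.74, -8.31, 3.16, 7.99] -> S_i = Random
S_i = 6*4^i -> [6, 24, 96, 384, 1536]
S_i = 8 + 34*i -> [8, 42, 76, 110, 144]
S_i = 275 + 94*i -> [275, 369, 463, 557, 651]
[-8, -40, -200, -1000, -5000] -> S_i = -8*5^i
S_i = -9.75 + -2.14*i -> [-9.75, -11.89, -14.03, -16.17, -18.31]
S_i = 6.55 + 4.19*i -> [6.55, 10.74, 14.93, 19.12, 23.31]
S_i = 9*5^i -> [9, 45, 225, 1125, 5625]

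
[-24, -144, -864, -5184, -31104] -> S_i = -24*6^i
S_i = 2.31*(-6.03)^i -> [2.31, -13.93, 83.99, -506.48, 3054.09]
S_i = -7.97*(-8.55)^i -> [-7.97, 68.14, -582.63, 4981.46, -42591.48]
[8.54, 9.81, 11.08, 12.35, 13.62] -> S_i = 8.54 + 1.27*i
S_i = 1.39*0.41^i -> [1.39, 0.57, 0.23, 0.1, 0.04]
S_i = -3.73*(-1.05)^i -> [-3.73, 3.92, -4.11, 4.32, -4.53]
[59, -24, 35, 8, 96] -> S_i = Random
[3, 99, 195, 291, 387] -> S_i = 3 + 96*i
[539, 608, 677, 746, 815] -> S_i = 539 + 69*i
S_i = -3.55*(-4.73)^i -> [-3.55, 16.79, -79.42, 375.67, -1776.94]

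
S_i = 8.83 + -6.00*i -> [8.83, 2.83, -3.17, -9.17, -15.17]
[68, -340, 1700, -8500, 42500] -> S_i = 68*-5^i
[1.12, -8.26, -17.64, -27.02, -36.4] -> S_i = 1.12 + -9.38*i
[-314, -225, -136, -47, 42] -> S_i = -314 + 89*i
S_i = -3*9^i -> [-3, -27, -243, -2187, -19683]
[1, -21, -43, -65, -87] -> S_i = 1 + -22*i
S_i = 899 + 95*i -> [899, 994, 1089, 1184, 1279]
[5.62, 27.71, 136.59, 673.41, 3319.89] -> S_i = 5.62*4.93^i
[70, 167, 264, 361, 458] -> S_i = 70 + 97*i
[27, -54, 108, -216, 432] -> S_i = 27*-2^i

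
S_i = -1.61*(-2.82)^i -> [-1.61, 4.54, -12.8, 36.11, -101.82]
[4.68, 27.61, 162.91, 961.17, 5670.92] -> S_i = 4.68*5.90^i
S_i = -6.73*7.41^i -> [-6.73, -49.87, -369.53, -2738.23, -20290.27]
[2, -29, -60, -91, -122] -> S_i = 2 + -31*i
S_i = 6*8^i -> [6, 48, 384, 3072, 24576]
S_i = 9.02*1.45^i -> [9.02, 13.08, 18.96, 27.5, 39.87]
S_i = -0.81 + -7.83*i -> [-0.81, -8.64, -16.47, -24.3, -32.13]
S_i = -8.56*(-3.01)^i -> [-8.56, 25.77, -77.55, 233.44, -702.65]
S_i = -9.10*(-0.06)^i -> [-9.1, 0.55, -0.03, 0.0, -0.0]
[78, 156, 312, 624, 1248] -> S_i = 78*2^i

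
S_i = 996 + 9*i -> [996, 1005, 1014, 1023, 1032]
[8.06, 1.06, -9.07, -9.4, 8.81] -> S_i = Random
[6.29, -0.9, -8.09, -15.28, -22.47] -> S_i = 6.29 + -7.19*i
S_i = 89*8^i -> [89, 712, 5696, 45568, 364544]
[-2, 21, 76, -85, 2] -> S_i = Random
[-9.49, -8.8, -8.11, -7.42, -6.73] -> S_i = -9.49 + 0.69*i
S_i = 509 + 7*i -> [509, 516, 523, 530, 537]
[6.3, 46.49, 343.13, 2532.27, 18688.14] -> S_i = 6.30*7.38^i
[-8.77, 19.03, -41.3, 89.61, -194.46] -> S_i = -8.77*(-2.17)^i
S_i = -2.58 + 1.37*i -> [-2.58, -1.21, 0.16, 1.53, 2.9]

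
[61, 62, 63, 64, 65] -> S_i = 61 + 1*i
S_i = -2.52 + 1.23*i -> [-2.52, -1.29, -0.06, 1.17, 2.4]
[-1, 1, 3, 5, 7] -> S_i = -1 + 2*i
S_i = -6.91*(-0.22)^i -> [-6.91, 1.52, -0.33, 0.07, -0.02]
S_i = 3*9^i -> [3, 27, 243, 2187, 19683]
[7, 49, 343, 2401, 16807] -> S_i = 7*7^i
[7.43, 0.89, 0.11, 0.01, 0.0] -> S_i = 7.43*0.12^i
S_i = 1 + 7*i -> [1, 8, 15, 22, 29]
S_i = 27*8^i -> [27, 216, 1728, 13824, 110592]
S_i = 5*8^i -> [5, 40, 320, 2560, 20480]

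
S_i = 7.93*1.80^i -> [7.93, 14.27, 25.69, 46.25, 83.25]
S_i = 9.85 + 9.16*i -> [9.85, 19.01, 28.17, 37.33, 46.49]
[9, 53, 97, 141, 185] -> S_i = 9 + 44*i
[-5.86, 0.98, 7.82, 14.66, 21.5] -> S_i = -5.86 + 6.84*i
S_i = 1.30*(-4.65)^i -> [1.3, -6.05, 28.11, -130.71, 607.79]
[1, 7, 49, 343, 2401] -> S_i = 1*7^i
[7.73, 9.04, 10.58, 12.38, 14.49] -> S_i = 7.73*1.17^i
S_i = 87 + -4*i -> [87, 83, 79, 75, 71]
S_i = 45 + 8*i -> [45, 53, 61, 69, 77]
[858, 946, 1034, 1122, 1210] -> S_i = 858 + 88*i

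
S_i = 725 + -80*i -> [725, 645, 565, 485, 405]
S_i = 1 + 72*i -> [1, 73, 145, 217, 289]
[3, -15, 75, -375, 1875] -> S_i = 3*-5^i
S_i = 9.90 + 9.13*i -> [9.9, 19.03, 28.16, 37.29, 46.42]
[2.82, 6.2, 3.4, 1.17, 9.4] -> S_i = Random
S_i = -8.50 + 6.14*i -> [-8.5, -2.36, 3.78, 9.92, 16.06]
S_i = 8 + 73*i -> [8, 81, 154, 227, 300]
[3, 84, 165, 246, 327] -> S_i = 3 + 81*i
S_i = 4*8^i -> [4, 32, 256, 2048, 16384]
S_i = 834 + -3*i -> [834, 831, 828, 825, 822]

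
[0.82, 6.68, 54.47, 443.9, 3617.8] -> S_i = 0.82*8.15^i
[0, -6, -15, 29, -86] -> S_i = Random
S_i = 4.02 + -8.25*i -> [4.02, -4.23, -12.48, -20.73, -28.98]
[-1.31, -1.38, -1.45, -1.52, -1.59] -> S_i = -1.31 + -0.07*i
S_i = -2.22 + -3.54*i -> [-2.22, -5.76, -9.3, -12.84, -16.38]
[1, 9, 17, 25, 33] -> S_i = 1 + 8*i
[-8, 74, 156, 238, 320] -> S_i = -8 + 82*i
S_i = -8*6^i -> [-8, -48, -288, -1728, -10368]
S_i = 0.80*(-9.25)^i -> [0.8, -7.4, 68.45, -633.16, 5856.75]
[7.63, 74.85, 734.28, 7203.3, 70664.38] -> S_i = 7.63*9.81^i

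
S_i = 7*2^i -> [7, 14, 28, 56, 112]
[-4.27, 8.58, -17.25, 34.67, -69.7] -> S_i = -4.27*(-2.01)^i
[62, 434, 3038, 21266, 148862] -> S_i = 62*7^i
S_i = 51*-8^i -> [51, -408, 3264, -26112, 208896]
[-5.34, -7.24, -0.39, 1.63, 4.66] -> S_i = Random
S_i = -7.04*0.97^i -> [-7.04, -6.83, -6.62, -6.43, -6.23]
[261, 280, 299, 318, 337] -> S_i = 261 + 19*i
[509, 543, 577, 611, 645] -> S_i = 509 + 34*i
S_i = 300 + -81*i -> [300, 219, 138, 57, -24]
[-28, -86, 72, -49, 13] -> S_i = Random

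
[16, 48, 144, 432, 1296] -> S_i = 16*3^i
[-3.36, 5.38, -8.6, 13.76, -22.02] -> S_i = -3.36*(-1.60)^i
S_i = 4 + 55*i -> [4, 59, 114, 169, 224]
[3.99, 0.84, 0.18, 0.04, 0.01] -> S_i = 3.99*0.21^i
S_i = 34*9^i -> [34, 306, 2754, 24786, 223074]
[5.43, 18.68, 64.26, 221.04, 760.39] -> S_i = 5.43*3.44^i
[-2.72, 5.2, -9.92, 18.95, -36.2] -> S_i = -2.72*(-1.91)^i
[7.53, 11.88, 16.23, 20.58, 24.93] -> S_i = 7.53 + 4.35*i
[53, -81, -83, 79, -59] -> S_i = Random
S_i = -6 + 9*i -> [-6, 3, 12, 21, 30]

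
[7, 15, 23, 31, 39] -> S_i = 7 + 8*i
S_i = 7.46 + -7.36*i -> [7.46, 0.1, -7.26, -14.62, -21.98]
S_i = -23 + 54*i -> [-23, 31, 85, 139, 193]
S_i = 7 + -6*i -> [7, 1, -5, -11, -17]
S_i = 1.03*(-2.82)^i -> [1.03, -2.9, 8.19, -23.1, 65.14]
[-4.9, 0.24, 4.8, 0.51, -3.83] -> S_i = Random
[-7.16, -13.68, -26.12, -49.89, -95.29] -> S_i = -7.16*1.91^i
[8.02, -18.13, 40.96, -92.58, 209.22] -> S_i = 8.02*(-2.26)^i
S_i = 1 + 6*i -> [1, 7, 13, 19, 25]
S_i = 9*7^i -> [9, 63, 441, 3087, 21609]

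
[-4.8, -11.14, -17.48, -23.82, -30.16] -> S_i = -4.80 + -6.34*i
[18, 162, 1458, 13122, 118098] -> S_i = 18*9^i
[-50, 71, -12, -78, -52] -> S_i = Random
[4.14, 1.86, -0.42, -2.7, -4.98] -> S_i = 4.14 + -2.28*i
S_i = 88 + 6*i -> [88, 94, 100, 106, 112]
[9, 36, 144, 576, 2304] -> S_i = 9*4^i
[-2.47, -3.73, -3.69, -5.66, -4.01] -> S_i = Random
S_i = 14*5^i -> [14, 70, 350, 1750, 8750]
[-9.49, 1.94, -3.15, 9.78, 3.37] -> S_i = Random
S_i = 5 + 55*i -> [5, 60, 115, 170, 225]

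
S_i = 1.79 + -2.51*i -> [1.79, -0.72, -3.23, -5.74, -8.25]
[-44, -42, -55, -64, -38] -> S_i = Random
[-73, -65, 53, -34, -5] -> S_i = Random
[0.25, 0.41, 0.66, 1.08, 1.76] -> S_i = 0.25*1.63^i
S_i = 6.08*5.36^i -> [6.08, 32.59, 174.68, 936.26, 5018.37]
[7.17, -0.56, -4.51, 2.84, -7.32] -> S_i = Random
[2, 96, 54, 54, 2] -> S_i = Random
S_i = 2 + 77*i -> [2, 79, 156, 233, 310]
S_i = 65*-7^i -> [65, -455, 3185, -22295, 156065]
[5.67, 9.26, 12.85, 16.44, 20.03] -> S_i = 5.67 + 3.59*i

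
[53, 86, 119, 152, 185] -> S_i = 53 + 33*i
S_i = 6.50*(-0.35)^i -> [6.5, -2.28, 0.8, -0.28, 0.1]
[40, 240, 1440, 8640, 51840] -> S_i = 40*6^i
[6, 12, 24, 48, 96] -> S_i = 6*2^i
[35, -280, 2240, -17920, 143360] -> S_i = 35*-8^i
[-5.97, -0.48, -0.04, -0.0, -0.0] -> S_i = -5.97*0.08^i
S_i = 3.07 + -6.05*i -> [3.07, -2.98, -9.03, -15.08, -21.13]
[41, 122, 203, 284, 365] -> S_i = 41 + 81*i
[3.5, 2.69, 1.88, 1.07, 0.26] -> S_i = 3.50 + -0.81*i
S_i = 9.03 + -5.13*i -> [9.03, 3.9, -1.23, -6.36, -11.49]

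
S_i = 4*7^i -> [4, 28, 196, 1372, 9604]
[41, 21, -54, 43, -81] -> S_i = Random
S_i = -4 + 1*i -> [-4, -3, -2, -1, 0]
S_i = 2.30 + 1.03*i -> [2.3, 3.33, 4.36, 5.39, 6.42]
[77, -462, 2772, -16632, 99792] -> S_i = 77*-6^i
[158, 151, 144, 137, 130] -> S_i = 158 + -7*i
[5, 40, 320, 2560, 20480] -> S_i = 5*8^i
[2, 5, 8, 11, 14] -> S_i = 2 + 3*i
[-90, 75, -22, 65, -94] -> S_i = Random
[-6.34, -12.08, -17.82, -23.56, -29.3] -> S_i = -6.34 + -5.74*i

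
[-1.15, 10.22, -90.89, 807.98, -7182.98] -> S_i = -1.15*(-8.89)^i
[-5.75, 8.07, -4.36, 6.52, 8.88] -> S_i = Random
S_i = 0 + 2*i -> [0, 2, 4, 6, 8]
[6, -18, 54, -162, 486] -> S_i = 6*-3^i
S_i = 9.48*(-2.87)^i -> [9.48, -27.21, 78.09, -224.11, 643.19]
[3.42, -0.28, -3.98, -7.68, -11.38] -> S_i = 3.42 + -3.70*i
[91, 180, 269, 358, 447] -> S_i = 91 + 89*i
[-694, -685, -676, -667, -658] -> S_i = -694 + 9*i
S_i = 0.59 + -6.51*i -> [0.59, -5.92, -12.43, -18.94, -25.45]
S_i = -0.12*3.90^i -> [-0.12, -0.47, -1.83, -7.12, -27.76]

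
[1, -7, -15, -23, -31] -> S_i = 1 + -8*i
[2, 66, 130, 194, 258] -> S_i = 2 + 64*i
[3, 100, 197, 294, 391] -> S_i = 3 + 97*i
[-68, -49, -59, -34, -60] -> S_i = Random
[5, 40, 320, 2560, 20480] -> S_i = 5*8^i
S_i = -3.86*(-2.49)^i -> [-3.86, 9.61, -23.93, 59.59, -148.38]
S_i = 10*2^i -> [10, 20, 40, 80, 160]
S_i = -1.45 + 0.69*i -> [-1.45, -0.76, -0.07, 0.62, 1.31]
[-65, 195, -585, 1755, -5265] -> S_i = -65*-3^i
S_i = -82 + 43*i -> [-82, -39, 4, 47, 90]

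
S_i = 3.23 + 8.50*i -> [3.23, 11.73, 20.23, 28.73, 37.23]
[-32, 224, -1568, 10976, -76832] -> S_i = -32*-7^i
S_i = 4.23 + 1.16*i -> [4.23, 5.39, 6.55, 7.71, 8.87]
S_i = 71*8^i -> [71, 568, 4544, 36352, 290816]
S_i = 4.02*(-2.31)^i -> [4.02, -9.29, 21.45, -49.55, 114.47]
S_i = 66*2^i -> [66, 132, 264, 528, 1056]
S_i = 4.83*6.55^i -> [4.83, 31.64, 207.22, 1357.28, 8890.22]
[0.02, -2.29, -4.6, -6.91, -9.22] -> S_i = 0.02 + -2.31*i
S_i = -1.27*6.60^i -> [-1.27, -8.38, -55.32, -365.12, -2409.79]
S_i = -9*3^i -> [-9, -27, -81, -243, -729]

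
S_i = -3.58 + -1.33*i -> [-3.58, -4.91, -6.24, -7.57, -8.9]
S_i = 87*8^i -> [87, 696, 5568, 44544, 356352]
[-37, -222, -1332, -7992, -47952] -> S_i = -37*6^i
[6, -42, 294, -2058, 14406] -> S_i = 6*-7^i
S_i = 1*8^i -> [1, 8, 64, 512, 4096]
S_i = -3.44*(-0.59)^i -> [-3.44, 2.03, -1.2, 0.71, -0.42]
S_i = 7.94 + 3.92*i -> [7.94, 11.86, 15.78, 19.7, 23.62]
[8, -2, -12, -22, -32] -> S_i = 8 + -10*i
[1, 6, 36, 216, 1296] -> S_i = 1*6^i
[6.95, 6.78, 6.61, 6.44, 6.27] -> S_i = 6.95 + -0.17*i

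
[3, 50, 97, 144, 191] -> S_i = 3 + 47*i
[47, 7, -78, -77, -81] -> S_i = Random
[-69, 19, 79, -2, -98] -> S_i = Random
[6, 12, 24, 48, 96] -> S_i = 6*2^i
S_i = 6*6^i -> [6, 36, 216, 1296, 7776]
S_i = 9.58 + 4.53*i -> [9.58, 14.11, 18.64, 23.17, 27.7]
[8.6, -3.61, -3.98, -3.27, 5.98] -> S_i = Random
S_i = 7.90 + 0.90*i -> [7.9, 8.8, 9.7, 10.6, 11.5]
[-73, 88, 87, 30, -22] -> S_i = Random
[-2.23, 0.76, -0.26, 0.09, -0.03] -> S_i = -2.23*(-0.34)^i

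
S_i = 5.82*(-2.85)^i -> [5.82, -16.59, 47.27, -134.73, 383.97]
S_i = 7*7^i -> [7, 49, 343, 2401, 16807]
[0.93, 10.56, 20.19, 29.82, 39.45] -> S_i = 0.93 + 9.63*i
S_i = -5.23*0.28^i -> [-5.23, -1.46, -0.41, -0.11, -0.03]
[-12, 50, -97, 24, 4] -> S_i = Random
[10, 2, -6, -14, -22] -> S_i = 10 + -8*i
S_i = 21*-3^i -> [21, -63, 189, -567, 1701]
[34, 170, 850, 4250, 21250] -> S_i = 34*5^i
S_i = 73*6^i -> [73, 438, 2628, 15768, 94608]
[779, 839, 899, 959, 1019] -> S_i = 779 + 60*i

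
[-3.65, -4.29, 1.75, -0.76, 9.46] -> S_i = Random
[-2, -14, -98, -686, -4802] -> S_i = -2*7^i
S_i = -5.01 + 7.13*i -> [-5.01, 2.12, 9.25, 16.38, 23.51]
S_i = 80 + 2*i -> [80, 82, 84, 86, 88]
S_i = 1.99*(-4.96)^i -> [1.99, -9.87, 48.96, -242.83, 1204.43]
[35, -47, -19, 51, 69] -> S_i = Random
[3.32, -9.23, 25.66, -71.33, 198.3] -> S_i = 3.32*(-2.78)^i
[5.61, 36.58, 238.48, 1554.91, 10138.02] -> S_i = 5.61*6.52^i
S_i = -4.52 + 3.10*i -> [-4.52, -1.42, 1.68, 4.78, 7.88]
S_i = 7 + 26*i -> [7, 33, 59, 85, 111]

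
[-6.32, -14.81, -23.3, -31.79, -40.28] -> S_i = -6.32 + -8.49*i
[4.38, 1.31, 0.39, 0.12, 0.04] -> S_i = 4.38*0.30^i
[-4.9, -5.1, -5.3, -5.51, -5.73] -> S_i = -4.90*1.04^i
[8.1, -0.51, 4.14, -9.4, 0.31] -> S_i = Random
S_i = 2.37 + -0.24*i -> [2.37, 2.13, 1.89, 1.65, 1.41]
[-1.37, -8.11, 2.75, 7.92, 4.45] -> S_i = Random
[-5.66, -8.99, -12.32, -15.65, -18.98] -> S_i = -5.66 + -3.33*i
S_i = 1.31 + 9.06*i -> [1.31, 10.37, 19.43, 28.49, 37.55]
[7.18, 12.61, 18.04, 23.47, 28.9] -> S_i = 7.18 + 5.43*i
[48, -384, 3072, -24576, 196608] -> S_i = 48*-8^i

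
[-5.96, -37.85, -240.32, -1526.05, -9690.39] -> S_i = -5.96*6.35^i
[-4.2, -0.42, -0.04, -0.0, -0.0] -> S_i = -4.20*0.10^i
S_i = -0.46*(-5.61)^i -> [-0.46, 2.58, -14.48, 81.22, -455.63]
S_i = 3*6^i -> [3, 18, 108, 648, 3888]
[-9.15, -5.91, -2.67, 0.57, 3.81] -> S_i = -9.15 + 3.24*i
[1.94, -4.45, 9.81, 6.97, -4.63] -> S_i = Random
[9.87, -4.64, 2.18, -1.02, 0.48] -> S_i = 9.87*(-0.47)^i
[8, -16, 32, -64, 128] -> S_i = 8*-2^i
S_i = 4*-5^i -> [4, -20, 100, -500, 2500]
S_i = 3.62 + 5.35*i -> [3.62, 8.97, 14.32, 19.67, 25.02]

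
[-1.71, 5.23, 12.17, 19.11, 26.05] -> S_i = -1.71 + 6.94*i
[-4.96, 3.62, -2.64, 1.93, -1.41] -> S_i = -4.96*(-0.73)^i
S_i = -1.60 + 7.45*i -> [-1.6, 5.85, 13.3, 20.75, 28.2]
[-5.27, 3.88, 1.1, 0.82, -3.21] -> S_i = Random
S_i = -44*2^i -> [-44, -88, -176, -352, -704]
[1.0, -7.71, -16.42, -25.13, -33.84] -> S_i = 1.00 + -8.71*i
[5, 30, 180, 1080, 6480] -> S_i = 5*6^i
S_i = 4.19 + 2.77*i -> [4.19, 6.96, 9.73, 12.5, 15.27]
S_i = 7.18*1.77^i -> [7.18, 12.71, 22.49, 39.81, 70.47]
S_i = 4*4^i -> [4, 16, 64, 256, 1024]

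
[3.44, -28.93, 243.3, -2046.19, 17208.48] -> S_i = 3.44*(-8.41)^i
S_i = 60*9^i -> [60, 540, 4860, 43740, 393660]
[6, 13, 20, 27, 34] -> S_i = 6 + 7*i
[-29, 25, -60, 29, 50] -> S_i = Random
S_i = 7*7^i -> [7, 49, 343, 2401, 16807]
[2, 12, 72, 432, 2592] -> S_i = 2*6^i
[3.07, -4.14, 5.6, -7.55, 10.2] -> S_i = 3.07*(-1.35)^i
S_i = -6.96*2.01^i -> [-6.96, -13.99, -28.12, -56.52, -113.6]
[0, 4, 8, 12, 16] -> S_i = 0 + 4*i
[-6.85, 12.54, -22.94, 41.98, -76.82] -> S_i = -6.85*(-1.83)^i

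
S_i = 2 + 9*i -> [2, 11, 20, 29, 38]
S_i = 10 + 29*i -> [10, 39, 68, 97, 126]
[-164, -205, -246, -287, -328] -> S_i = -164 + -41*i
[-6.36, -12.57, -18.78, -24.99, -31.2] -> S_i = -6.36 + -6.21*i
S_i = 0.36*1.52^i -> [0.36, 0.55, 0.83, 1.26, 1.92]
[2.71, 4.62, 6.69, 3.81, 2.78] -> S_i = Random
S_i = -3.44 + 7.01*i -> [-3.44, 3.57, 10.58, 17.59, 24.6]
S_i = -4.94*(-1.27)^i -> [-4.94, 6.27, -7.97, 10.12, -12.85]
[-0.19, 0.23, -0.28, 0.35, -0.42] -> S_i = -0.19*(-1.22)^i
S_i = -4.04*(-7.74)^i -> [-4.04, 31.27, -242.03, 1873.29, -14499.24]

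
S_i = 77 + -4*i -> [77, 73, 69, 65, 61]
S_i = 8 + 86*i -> [8, 94, 180, 266, 352]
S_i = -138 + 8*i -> [-138, -130, -122, -114, -106]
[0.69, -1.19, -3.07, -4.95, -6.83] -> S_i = 0.69 + -1.88*i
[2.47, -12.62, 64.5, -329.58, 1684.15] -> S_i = 2.47*(-5.11)^i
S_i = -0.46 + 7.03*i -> [-0.46, 6.57, 13.6, 20.63, 27.66]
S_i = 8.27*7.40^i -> [8.27, 61.2, 452.87, 3351.2, 24798.9]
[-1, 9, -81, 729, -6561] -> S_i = -1*-9^i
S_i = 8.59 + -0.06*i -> [8.59, 8.53, 8.47, 8.41, 8.35]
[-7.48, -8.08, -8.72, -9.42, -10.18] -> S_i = -7.48*1.08^i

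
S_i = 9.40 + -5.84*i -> [9.4, 3.56, -2.28, -8.12, -13.96]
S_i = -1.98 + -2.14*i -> [-1.98, -4.12, -6.26, -8.4, -10.54]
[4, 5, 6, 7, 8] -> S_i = 4 + 1*i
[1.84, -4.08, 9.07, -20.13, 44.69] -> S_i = 1.84*(-2.22)^i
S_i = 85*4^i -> [85, 340, 1360, 5440, 21760]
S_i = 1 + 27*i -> [1, 28, 55, 82, 109]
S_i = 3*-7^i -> [3, -21, 147, -1029, 7203]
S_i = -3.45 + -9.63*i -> [-3.45, -13.08, -22.71, -32.34, -41.97]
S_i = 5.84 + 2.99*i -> [5.84, 8.83, 11.82, 14.81, 17.8]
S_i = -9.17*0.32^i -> [-9.17, -2.93, -0.94, -0.3, -0.1]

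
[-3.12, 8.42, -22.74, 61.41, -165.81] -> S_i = -3.12*(-2.70)^i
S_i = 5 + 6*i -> [5, 11, 17, 23, 29]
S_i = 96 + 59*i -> [96, 155, 214, 273, 332]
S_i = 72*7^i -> [72, 504, 3528, 24696, 172872]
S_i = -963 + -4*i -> [-963, -967, -971, -975, -979]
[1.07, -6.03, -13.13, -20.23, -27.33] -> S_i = 1.07 + -7.10*i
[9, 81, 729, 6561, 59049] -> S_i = 9*9^i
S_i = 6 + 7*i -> [6, 13, 20, 27, 34]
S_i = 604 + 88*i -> [604, 692, 780, 868, 956]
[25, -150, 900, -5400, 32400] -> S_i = 25*-6^i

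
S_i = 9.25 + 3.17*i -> [9.25, 12.42, 15.59, 18.76, 21.93]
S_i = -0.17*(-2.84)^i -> [-0.17, 0.48, -1.37, 3.89, -11.06]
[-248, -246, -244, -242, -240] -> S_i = -248 + 2*i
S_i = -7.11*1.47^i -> [-7.11, -10.45, -15.36, -22.59, -33.2]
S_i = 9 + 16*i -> [9, 25, 41, 57, 73]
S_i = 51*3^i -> [51, 153, 459, 1377, 4131]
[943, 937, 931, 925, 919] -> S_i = 943 + -6*i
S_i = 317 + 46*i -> [317, 363, 409, 455, 501]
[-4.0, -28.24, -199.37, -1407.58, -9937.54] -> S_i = -4.00*7.06^i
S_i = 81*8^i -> [81, 648, 5184, 41472, 331776]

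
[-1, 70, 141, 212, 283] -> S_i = -1 + 71*i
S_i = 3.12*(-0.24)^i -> [3.12, -0.75, 0.18, -0.04, 0.01]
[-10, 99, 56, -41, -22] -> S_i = Random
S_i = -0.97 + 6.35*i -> [-0.97, 5.38, 11.73, 18.08, 24.43]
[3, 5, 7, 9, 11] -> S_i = 3 + 2*i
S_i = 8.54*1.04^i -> [8.54, 8.88, 9.24, 9.61, 9.99]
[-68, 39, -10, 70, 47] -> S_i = Random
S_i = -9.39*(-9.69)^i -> [-9.39, 90.99, -881.68, 8543.52, -82786.72]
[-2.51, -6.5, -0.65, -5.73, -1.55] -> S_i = Random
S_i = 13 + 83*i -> [13, 96, 179, 262, 345]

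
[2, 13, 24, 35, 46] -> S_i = 2 + 11*i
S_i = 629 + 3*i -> [629, 632, 635, 638, 641]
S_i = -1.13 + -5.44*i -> [-1.13, -6.57, -12.01, -17.45, -22.89]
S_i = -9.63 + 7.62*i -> [-9.63, -2.01, 5.61, 13.23, 20.85]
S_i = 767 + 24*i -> [767, 791, 815, 839, 863]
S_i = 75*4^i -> [75, 300, 1200, 4800, 19200]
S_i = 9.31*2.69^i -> [9.31, 25.04, 67.37, 181.22, 487.48]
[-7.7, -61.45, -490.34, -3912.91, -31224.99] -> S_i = -7.70*7.98^i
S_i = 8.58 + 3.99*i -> [8.58, 12.57, 16.56, 20.55, 24.54]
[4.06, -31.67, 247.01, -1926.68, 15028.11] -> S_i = 4.06*(-7.80)^i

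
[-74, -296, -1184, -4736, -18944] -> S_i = -74*4^i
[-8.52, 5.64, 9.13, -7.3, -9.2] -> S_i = Random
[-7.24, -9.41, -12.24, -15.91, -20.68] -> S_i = -7.24*1.30^i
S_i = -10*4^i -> [-10, -40, -160, -640, -2560]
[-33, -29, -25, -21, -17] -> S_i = -33 + 4*i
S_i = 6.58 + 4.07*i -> [6.58, 10.65, 14.72, 18.79, 22.86]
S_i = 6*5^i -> [6, 30, 150, 750, 3750]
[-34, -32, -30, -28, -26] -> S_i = -34 + 2*i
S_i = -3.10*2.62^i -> [-3.1, -8.12, -21.28, -55.75, -146.07]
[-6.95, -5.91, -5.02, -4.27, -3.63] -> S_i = -6.95*0.85^i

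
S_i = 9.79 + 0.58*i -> [9.79, 10.37, 10.95, 11.53, 12.11]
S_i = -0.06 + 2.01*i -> [-0.06, 1.95, 3.96, 5.97, 7.98]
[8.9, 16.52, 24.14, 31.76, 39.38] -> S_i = 8.90 + 7.62*i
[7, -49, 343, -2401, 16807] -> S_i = 7*-7^i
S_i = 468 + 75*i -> [468, 543, 618, 693, 768]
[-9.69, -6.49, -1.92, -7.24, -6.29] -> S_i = Random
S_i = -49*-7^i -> [-49, 343, -2401, 16807, -117649]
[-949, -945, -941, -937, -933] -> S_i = -949 + 4*i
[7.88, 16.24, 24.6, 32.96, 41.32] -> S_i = 7.88 + 8.36*i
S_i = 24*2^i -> [24, 48, 96, 192, 384]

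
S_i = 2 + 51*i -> [2, 53, 104, 155, 206]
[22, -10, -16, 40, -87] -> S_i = Random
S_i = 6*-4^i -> [6, -24, 96, -384, 1536]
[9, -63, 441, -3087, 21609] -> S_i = 9*-7^i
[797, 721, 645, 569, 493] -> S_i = 797 + -76*i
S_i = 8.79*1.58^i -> [8.79, 13.89, 21.94, 34.67, 54.78]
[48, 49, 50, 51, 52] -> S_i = 48 + 1*i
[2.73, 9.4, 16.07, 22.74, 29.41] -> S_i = 2.73 + 6.67*i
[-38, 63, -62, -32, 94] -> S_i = Random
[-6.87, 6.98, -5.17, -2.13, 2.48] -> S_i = Random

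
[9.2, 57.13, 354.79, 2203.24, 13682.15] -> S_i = 9.20*6.21^i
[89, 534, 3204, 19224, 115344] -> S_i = 89*6^i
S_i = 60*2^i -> [60, 120, 240, 480, 960]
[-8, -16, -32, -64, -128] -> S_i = -8*2^i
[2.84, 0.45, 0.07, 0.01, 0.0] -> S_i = 2.84*0.16^i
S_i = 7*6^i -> [7, 42, 252, 1512, 9072]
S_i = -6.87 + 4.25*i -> [-6.87, -2.62, 1.63, 5.88, 10.13]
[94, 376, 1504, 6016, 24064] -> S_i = 94*4^i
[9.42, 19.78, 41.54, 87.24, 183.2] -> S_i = 9.42*2.10^i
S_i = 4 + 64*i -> [4, 68, 132, 196, 260]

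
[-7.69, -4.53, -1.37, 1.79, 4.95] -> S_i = -7.69 + 3.16*i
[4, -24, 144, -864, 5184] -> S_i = 4*-6^i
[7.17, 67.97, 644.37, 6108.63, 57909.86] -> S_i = 7.17*9.48^i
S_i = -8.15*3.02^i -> [-8.15, -24.61, -74.33, -224.48, -677.93]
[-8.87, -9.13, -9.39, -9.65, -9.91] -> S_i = -8.87 + -0.26*i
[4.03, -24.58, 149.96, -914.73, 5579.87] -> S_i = 4.03*(-6.10)^i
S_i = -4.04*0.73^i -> [-4.04, -2.95, -2.15, -1.57, -1.15]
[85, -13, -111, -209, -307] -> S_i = 85 + -98*i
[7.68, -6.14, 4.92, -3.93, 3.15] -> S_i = 7.68*(-0.80)^i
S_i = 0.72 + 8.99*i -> [0.72, 9.71, 18.7, 27.69, 36.68]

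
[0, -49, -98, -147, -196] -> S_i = 0 + -49*i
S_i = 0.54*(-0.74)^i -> [0.54, -0.4, 0.3, -0.22, 0.16]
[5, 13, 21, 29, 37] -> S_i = 5 + 8*i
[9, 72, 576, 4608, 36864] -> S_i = 9*8^i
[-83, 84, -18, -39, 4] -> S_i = Random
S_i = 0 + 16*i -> [0, 16, 32, 48, 64]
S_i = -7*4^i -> [-7, -28, -112, -448, -1792]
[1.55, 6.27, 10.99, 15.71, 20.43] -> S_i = 1.55 + 4.72*i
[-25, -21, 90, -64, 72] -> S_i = Random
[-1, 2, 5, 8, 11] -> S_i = -1 + 3*i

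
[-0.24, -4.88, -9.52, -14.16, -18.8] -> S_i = -0.24 + -4.64*i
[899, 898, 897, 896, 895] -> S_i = 899 + -1*i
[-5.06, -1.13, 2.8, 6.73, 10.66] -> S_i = -5.06 + 3.93*i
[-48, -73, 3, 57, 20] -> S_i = Random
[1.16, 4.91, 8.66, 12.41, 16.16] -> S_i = 1.16 + 3.75*i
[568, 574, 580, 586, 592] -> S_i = 568 + 6*i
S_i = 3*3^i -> [3, 9, 27, 81, 243]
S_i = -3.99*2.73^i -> [-3.99, -10.89, -29.74, -81.18, -221.63]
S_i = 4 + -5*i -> [4, -1, -6, -11, -16]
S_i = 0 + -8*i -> [0, -8, -16, -24, -32]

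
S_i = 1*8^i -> [1, 8, 64, 512, 4096]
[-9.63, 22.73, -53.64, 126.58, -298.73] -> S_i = -9.63*(-2.36)^i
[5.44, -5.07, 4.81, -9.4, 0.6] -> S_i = Random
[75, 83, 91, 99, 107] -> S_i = 75 + 8*i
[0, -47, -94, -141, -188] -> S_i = 0 + -47*i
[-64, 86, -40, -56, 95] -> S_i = Random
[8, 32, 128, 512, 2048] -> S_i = 8*4^i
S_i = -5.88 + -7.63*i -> [-5.88, -13.51, -21.14, -28.77, -36.4]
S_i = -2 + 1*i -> [-2, -1, 0, 1, 2]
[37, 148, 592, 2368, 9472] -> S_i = 37*4^i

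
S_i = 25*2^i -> [25, 50, 100, 200, 400]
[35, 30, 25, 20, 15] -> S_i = 35 + -5*i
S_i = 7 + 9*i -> [7, 16, 25, 34, 43]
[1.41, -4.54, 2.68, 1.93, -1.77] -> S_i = Random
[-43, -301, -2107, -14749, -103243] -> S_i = -43*7^i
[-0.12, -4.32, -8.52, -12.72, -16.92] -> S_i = -0.12 + -4.20*i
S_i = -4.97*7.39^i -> [-4.97, -36.73, -271.42, -2005.81, -14822.93]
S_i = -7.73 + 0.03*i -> [-7.73, -7.7, -7.67, -7.64, -7.61]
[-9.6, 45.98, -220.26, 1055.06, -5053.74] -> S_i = -9.60*(-4.79)^i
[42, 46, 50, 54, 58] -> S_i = 42 + 4*i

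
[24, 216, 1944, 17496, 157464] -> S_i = 24*9^i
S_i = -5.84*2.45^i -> [-5.84, -14.31, -35.05, -85.88, -210.42]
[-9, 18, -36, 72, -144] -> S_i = -9*-2^i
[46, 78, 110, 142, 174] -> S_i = 46 + 32*i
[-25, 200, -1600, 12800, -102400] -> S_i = -25*-8^i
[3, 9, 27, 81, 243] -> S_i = 3*3^i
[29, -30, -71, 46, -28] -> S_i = Random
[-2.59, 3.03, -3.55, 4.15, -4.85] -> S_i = -2.59*(-1.17)^i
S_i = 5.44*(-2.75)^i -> [5.44, -14.96, 41.14, -113.14, 311.12]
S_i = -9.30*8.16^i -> [-9.3, -75.89, -619.25, -5053.05, -41232.87]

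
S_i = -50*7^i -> [-50, -350, -2450, -17150, -120050]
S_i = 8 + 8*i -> [8, 16, 24, 32, 40]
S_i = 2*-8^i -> [2, -16, 128, -1024, 8192]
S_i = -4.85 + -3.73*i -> [-4.85, -8.58, -12.31, -16.04, -19.77]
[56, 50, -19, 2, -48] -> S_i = Random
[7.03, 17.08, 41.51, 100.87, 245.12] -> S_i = 7.03*2.43^i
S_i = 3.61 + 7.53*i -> [3.61, 11.14, 18.67, 26.2, 33.73]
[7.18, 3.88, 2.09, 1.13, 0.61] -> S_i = 7.18*0.54^i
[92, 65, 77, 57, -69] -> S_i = Random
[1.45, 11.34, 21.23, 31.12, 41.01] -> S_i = 1.45 + 9.89*i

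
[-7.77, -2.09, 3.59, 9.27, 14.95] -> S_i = -7.77 + 5.68*i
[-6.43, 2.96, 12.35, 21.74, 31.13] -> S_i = -6.43 + 9.39*i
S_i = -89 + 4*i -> [-89, -85, -81, -77, -73]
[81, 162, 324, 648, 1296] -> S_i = 81*2^i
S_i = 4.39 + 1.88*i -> [4.39, 6.27, 8.15, 10.03, 11.91]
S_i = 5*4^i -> [5, 20, 80, 320, 1280]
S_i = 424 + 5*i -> [424, 429, 434, 439, 444]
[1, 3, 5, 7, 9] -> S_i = 1 + 2*i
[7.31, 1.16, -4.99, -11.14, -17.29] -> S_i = 7.31 + -6.15*i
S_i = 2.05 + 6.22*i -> [2.05, 8.27, 14.49, 20.71, 26.93]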